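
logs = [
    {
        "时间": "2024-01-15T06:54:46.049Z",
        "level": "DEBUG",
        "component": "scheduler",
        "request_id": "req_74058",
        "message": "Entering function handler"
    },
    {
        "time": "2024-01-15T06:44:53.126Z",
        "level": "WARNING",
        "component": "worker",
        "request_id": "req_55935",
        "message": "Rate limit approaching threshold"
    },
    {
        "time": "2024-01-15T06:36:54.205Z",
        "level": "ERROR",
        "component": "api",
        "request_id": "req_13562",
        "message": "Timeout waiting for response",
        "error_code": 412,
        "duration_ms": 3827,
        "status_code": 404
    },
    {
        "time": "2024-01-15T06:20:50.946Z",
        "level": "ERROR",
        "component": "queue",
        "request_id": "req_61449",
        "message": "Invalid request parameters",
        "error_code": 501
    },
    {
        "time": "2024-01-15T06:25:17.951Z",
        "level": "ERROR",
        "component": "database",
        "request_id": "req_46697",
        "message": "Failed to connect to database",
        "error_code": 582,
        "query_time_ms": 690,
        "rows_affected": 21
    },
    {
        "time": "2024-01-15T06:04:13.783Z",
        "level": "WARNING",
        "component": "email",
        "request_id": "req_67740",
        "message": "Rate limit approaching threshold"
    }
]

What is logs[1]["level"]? "WARNING"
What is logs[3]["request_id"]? "req_61449"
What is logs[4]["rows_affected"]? 21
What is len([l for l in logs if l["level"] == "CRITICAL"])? 0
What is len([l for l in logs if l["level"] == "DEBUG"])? 1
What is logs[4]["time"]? "2024-01-15T06:25:17.951Z"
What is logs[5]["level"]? "WARNING"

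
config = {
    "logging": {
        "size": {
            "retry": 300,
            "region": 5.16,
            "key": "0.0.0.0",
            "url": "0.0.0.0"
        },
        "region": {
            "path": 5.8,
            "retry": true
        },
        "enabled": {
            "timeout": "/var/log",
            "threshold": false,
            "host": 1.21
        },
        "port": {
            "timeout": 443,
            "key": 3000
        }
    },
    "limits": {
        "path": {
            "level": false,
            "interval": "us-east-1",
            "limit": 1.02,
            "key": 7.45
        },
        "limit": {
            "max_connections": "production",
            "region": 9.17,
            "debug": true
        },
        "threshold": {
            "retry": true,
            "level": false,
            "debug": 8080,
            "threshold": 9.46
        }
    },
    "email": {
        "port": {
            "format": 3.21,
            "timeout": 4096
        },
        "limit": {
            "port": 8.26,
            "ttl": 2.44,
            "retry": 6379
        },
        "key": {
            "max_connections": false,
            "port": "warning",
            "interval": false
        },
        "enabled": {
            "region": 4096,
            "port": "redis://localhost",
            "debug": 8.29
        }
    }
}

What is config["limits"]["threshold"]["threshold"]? 9.46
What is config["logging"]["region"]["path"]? 5.8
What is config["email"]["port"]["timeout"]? 4096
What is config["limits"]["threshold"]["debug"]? 8080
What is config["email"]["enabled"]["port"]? "redis://localhost"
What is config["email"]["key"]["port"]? "warning"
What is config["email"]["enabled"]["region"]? 4096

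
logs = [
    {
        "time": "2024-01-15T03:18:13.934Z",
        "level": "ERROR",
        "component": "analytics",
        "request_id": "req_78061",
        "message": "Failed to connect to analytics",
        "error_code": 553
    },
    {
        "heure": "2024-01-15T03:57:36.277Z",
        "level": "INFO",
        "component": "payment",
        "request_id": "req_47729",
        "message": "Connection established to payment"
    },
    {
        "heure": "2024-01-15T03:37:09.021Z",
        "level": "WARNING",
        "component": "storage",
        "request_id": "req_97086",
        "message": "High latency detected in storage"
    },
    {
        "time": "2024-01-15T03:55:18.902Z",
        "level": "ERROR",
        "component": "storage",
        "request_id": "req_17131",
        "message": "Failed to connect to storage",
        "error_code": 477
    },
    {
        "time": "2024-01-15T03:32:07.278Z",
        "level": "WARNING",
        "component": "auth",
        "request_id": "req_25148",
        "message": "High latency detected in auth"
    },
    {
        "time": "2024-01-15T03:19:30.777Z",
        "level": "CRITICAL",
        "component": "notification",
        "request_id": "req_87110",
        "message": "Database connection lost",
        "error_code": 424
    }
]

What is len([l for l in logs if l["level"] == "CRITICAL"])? 1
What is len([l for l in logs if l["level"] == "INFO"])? 1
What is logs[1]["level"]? "INFO"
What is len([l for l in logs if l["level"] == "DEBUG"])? 0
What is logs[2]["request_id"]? "req_97086"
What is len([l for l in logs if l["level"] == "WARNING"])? 2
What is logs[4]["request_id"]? "req_25148"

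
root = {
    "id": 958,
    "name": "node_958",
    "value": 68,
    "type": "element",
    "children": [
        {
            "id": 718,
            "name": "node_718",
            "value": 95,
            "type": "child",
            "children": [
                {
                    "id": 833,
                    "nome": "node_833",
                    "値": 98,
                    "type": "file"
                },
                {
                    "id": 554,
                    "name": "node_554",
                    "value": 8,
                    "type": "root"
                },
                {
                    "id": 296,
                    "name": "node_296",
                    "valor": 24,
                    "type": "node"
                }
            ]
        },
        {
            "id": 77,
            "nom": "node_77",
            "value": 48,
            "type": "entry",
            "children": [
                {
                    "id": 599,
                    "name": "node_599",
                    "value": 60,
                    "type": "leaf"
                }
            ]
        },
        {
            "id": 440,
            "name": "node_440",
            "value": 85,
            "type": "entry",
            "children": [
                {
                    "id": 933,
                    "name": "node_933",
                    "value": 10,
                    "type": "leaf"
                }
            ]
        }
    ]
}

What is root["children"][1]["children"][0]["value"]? 60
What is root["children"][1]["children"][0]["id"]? 599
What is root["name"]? "node_958"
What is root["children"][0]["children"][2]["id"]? 296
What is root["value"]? 68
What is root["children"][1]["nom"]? "node_77"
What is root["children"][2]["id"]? 440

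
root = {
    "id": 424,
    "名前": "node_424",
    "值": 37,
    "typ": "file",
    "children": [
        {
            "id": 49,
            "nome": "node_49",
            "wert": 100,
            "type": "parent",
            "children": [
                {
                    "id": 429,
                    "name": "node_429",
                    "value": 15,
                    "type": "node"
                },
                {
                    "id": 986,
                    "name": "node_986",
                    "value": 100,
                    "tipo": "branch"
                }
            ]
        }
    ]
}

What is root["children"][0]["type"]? "parent"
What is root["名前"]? "node_424"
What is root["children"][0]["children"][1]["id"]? 986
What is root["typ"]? "file"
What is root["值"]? 37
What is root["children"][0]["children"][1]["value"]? 100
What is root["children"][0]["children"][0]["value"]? 15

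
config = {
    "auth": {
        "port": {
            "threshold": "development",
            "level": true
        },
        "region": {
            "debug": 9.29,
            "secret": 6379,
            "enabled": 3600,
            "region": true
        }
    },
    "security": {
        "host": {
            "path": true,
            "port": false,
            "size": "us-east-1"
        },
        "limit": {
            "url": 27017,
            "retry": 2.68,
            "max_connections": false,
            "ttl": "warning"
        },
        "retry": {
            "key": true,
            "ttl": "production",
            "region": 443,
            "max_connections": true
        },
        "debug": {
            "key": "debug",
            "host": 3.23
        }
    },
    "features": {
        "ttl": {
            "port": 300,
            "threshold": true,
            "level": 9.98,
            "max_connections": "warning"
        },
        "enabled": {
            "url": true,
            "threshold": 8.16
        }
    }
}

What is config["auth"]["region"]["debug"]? 9.29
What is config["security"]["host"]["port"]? False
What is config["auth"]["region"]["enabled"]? 3600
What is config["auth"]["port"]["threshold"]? "development"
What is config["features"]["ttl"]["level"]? 9.98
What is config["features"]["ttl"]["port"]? 300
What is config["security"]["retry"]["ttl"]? "production"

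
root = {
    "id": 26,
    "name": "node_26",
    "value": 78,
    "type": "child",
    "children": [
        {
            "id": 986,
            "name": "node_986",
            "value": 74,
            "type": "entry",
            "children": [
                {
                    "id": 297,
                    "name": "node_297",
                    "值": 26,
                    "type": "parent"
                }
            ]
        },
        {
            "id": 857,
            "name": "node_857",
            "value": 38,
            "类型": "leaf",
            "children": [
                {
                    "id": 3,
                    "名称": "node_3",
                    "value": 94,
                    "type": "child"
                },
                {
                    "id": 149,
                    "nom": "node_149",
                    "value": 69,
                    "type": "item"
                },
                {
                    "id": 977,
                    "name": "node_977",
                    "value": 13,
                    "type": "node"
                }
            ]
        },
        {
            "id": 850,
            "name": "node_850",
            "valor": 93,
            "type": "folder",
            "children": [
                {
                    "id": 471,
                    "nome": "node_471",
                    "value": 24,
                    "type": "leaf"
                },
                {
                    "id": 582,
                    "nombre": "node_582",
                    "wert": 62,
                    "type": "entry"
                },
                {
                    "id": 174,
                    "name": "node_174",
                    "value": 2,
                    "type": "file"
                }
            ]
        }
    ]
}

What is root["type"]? "child"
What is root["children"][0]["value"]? 74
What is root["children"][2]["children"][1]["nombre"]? "node_582"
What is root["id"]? 26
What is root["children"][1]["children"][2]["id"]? 977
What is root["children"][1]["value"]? 38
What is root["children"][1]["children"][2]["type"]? "node"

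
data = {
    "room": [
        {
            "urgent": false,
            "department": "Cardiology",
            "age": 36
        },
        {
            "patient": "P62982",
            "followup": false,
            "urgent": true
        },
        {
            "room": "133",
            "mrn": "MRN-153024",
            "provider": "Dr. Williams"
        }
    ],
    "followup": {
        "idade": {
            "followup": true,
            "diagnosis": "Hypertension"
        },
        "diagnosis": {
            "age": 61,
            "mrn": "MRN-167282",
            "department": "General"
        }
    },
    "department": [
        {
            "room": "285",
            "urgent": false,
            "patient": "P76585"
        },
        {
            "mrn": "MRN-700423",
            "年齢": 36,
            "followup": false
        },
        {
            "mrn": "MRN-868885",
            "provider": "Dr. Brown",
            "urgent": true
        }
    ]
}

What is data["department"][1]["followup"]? False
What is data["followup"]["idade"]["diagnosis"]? "Hypertension"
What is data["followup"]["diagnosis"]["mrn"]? "MRN-167282"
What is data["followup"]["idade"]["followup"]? True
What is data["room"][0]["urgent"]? False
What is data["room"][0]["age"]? 36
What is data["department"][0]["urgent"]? False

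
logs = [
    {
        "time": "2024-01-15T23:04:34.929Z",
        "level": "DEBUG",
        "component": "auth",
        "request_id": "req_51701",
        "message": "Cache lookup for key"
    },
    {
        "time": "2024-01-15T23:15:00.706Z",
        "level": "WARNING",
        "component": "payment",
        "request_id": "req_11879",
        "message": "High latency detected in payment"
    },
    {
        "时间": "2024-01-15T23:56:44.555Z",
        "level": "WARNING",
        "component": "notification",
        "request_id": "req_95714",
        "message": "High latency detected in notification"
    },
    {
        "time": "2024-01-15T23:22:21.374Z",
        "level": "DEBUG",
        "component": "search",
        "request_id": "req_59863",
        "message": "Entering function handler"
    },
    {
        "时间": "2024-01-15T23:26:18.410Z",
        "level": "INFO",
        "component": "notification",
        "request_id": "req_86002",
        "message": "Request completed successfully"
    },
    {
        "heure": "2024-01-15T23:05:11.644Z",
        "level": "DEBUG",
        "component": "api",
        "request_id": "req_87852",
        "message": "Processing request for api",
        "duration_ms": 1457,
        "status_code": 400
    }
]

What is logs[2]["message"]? "High latency detected in notification"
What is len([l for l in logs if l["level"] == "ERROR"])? 0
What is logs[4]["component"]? "notification"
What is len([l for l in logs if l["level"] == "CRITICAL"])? 0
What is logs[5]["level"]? "DEBUG"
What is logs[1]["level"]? "WARNING"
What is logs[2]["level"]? "WARNING"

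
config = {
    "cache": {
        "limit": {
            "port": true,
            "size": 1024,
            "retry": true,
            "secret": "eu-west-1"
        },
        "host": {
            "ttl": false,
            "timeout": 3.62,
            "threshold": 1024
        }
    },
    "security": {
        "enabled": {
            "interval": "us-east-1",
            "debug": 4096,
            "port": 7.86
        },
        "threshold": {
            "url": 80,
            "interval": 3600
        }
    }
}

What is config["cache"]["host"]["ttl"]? False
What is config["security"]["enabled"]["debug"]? 4096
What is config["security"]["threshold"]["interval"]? 3600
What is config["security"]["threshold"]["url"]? 80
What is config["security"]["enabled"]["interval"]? "us-east-1"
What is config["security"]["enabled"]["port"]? 7.86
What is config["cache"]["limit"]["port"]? True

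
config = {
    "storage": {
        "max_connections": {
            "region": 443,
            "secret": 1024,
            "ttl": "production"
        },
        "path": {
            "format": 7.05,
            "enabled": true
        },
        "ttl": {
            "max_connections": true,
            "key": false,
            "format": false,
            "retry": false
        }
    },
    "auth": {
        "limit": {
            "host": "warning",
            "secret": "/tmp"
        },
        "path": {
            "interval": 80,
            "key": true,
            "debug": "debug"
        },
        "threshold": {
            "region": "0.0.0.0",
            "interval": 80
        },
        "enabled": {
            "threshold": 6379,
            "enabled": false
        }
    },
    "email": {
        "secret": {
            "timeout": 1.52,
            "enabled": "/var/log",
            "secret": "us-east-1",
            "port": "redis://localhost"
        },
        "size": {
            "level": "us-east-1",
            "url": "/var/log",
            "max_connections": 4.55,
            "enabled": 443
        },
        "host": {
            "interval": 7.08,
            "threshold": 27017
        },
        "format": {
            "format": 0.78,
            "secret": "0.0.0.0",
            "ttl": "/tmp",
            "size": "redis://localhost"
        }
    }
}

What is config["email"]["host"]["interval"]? 7.08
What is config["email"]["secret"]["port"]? "redis://localhost"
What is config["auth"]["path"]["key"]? True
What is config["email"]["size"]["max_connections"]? 4.55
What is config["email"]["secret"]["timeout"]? 1.52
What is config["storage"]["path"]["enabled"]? True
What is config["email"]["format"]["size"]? "redis://localhost"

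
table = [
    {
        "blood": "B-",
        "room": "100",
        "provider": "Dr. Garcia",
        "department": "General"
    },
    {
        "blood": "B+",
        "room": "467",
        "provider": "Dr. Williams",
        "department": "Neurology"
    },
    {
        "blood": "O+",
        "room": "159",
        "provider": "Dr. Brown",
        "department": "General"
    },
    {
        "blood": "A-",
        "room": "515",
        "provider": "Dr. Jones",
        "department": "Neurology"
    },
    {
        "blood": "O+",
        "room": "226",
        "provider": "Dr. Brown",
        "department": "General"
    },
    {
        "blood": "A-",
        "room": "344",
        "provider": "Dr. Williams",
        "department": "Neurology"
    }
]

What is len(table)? 6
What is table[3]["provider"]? "Dr. Jones"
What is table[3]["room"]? "515"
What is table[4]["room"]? "226"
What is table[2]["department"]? "General"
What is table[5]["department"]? "Neurology"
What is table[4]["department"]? "General"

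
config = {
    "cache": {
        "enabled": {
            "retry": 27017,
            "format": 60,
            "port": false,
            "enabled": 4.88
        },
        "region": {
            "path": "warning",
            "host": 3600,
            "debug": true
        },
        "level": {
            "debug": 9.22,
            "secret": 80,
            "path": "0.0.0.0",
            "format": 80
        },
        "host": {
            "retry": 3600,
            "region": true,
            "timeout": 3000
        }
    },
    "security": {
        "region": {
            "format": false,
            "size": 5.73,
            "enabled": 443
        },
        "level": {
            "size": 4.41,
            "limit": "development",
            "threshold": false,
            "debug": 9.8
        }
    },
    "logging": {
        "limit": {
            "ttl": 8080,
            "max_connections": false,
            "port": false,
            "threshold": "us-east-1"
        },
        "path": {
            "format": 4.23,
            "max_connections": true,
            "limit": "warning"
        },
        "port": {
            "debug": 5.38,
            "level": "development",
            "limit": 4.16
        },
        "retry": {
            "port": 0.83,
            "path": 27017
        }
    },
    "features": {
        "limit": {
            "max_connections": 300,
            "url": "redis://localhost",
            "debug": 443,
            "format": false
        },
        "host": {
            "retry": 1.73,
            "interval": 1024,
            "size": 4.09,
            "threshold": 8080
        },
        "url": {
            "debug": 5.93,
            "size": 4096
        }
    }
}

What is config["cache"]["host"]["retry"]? 3600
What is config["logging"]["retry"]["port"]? 0.83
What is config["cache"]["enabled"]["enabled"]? 4.88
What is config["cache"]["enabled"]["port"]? False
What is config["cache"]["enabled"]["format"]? 60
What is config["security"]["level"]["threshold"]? False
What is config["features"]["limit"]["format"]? False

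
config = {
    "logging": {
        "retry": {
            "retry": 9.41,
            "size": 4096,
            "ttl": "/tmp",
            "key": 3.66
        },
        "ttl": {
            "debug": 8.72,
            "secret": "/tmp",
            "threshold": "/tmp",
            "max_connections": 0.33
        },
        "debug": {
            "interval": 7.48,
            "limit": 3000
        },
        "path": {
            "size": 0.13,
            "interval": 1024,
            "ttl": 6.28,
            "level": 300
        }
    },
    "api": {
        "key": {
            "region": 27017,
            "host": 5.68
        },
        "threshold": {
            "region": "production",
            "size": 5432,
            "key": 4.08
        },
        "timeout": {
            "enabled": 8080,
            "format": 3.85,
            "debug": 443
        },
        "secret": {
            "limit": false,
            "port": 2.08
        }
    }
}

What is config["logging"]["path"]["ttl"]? 6.28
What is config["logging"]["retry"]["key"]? 3.66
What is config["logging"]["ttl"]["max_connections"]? 0.33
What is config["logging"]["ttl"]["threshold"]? "/tmp"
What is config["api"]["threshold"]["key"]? 4.08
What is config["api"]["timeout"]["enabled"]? 8080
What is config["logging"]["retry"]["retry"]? 9.41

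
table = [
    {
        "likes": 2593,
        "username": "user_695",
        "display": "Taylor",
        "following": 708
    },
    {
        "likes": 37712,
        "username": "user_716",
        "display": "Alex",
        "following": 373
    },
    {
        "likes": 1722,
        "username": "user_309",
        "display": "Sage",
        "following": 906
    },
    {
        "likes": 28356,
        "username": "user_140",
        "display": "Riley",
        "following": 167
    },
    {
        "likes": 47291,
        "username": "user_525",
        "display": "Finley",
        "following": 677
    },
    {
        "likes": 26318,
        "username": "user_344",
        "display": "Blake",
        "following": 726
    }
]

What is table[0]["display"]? "Taylor"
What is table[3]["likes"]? 28356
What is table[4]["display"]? "Finley"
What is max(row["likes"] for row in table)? 47291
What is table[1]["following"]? 373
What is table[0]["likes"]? 2593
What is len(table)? 6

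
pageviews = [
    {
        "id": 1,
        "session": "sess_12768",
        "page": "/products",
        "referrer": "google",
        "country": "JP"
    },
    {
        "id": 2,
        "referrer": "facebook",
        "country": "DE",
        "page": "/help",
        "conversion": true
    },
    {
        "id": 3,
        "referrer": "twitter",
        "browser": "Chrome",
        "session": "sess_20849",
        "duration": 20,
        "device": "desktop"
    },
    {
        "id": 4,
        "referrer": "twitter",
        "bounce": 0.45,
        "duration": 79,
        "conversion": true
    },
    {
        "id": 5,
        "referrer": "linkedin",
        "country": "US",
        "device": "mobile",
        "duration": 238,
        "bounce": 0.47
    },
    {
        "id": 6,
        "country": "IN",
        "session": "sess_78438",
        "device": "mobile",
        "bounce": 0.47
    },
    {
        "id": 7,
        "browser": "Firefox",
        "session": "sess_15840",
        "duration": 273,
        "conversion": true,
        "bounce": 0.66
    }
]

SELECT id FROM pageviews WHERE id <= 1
[1]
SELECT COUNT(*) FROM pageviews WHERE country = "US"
1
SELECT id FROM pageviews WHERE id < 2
[1]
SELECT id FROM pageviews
[1, 2, 3, 4, 5, 6, 7]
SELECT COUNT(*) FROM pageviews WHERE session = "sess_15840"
1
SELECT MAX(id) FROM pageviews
7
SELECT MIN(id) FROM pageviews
1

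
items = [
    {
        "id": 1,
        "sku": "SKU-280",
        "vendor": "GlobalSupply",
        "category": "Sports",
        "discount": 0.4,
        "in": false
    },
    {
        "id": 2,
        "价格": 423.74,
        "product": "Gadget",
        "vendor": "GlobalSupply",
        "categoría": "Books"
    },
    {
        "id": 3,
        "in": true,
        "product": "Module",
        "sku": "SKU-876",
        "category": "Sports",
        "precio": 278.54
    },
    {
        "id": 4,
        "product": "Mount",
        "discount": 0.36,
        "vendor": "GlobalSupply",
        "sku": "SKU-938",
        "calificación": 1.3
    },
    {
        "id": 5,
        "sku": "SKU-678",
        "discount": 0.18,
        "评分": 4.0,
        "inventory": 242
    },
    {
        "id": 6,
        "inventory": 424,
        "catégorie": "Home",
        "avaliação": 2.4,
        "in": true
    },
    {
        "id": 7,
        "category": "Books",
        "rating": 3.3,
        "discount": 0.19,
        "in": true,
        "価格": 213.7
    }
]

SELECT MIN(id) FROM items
1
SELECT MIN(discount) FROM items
0.18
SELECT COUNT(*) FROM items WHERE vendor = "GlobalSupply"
3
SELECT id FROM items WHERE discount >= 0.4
[1]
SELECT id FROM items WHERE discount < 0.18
[]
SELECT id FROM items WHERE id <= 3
[1, 2, 3]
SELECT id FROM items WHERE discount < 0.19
[5]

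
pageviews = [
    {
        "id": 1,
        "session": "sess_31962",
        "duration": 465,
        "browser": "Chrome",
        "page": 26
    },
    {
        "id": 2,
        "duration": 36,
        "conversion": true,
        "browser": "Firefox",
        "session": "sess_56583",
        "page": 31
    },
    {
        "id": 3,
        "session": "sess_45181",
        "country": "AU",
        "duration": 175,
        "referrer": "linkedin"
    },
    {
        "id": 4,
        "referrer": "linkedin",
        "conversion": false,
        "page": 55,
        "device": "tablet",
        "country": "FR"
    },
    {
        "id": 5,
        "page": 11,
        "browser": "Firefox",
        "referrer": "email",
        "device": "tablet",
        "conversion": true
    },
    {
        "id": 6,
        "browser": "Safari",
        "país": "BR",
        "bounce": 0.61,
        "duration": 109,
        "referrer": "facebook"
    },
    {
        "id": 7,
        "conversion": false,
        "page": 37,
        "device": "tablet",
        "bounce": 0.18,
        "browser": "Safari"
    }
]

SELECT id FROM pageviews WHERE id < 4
[1, 2, 3]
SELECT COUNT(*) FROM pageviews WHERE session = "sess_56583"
1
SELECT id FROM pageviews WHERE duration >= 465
[1]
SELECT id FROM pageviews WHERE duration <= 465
[1, 2, 3, 6]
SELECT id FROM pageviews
[1, 2, 3, 4, 5, 6, 7]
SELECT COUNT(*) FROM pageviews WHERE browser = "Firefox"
2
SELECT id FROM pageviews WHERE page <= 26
[1, 5]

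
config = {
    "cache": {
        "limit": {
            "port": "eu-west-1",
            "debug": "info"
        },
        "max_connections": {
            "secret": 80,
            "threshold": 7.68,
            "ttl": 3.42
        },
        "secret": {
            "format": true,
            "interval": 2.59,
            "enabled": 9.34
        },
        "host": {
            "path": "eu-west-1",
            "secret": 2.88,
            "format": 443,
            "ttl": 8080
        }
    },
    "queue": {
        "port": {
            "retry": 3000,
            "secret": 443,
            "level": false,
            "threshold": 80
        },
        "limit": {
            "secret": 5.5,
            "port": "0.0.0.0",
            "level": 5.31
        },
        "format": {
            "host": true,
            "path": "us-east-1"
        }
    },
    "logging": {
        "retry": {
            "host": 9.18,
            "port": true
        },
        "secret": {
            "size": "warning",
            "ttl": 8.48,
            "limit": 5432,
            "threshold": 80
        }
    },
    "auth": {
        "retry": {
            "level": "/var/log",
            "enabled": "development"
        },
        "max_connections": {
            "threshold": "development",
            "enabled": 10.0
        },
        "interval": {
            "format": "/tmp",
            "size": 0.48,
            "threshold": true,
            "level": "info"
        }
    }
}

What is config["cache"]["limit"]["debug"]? "info"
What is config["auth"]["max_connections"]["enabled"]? 10.0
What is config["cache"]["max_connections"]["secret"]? 80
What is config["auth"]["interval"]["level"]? "info"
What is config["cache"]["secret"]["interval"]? 2.59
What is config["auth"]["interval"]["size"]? 0.48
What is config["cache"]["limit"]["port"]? "eu-west-1"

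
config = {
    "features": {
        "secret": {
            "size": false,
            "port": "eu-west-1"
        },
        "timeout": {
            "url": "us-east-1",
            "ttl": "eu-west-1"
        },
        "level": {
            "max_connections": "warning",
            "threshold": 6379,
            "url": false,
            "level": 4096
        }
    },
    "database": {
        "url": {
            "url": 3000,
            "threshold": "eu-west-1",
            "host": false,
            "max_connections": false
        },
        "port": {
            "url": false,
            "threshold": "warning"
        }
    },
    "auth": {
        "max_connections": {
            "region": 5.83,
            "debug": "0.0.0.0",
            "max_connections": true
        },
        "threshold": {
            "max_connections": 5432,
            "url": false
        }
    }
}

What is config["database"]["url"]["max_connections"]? False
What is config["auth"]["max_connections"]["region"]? 5.83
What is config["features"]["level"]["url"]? False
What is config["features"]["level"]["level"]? 4096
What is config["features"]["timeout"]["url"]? "us-east-1"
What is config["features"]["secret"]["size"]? False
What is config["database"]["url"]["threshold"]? "eu-west-1"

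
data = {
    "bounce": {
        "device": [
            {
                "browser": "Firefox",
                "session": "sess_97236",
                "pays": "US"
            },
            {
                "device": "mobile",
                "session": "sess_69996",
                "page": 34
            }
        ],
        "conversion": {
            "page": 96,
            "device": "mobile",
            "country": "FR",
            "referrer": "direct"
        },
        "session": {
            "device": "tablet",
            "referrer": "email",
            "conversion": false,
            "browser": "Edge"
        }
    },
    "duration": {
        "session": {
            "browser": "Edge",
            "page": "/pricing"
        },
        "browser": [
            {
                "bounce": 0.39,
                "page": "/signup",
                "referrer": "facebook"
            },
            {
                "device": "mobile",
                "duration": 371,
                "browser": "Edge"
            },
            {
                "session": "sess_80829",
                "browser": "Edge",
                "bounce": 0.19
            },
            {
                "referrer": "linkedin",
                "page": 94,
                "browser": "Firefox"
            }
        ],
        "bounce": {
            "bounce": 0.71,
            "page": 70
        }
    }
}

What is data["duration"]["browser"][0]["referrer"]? "facebook"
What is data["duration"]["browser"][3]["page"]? 94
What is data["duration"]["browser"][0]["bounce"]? 0.39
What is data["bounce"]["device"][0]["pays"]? "US"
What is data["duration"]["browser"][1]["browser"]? "Edge"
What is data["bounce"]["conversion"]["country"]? "FR"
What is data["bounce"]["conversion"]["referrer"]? "direct"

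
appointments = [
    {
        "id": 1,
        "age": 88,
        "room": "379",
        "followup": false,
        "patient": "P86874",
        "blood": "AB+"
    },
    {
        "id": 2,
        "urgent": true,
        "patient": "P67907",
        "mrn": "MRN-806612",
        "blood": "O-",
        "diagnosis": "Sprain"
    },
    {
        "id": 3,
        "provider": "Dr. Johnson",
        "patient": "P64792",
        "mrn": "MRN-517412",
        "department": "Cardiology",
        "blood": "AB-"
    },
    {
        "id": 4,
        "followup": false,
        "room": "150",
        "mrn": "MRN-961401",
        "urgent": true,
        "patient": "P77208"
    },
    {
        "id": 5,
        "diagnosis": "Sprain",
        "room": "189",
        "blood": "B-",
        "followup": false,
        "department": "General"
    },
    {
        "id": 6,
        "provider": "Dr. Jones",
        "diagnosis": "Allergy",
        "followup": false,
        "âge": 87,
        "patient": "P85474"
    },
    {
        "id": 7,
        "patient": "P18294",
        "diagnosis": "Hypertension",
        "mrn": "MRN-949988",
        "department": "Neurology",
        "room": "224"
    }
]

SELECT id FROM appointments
[1, 2, 3, 4, 5, 6, 7]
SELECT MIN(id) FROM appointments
1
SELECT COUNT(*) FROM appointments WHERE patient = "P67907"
1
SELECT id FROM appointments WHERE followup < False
[]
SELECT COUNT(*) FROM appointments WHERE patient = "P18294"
1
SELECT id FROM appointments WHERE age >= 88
[1]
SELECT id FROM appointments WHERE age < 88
[]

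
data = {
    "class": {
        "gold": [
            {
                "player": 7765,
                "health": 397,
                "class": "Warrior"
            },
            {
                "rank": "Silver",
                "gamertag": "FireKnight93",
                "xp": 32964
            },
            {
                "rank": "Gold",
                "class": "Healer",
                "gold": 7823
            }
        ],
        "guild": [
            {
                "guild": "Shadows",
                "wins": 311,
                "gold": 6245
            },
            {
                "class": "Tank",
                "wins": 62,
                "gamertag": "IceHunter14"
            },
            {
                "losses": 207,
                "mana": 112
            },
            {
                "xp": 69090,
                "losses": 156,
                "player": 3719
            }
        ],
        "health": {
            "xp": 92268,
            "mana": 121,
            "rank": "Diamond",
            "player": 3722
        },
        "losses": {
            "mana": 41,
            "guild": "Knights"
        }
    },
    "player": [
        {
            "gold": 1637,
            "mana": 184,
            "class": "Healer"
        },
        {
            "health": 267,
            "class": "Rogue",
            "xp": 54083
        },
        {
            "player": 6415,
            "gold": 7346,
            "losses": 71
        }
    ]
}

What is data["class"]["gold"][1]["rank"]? "Silver"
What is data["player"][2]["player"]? 6415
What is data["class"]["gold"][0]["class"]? "Warrior"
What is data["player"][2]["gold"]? 7346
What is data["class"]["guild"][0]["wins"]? 311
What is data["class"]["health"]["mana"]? 121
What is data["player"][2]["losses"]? 71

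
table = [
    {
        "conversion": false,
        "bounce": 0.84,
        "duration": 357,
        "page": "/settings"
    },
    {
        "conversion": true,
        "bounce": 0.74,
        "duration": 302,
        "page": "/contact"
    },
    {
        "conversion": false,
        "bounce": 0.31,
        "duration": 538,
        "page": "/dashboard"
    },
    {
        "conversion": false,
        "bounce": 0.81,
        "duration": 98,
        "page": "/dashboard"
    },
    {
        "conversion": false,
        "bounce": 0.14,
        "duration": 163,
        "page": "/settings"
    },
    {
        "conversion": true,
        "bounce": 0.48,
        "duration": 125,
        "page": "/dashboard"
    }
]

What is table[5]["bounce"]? 0.48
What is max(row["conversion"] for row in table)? True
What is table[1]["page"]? "/contact"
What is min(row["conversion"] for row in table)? False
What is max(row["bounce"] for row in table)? 0.84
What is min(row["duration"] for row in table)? 98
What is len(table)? 6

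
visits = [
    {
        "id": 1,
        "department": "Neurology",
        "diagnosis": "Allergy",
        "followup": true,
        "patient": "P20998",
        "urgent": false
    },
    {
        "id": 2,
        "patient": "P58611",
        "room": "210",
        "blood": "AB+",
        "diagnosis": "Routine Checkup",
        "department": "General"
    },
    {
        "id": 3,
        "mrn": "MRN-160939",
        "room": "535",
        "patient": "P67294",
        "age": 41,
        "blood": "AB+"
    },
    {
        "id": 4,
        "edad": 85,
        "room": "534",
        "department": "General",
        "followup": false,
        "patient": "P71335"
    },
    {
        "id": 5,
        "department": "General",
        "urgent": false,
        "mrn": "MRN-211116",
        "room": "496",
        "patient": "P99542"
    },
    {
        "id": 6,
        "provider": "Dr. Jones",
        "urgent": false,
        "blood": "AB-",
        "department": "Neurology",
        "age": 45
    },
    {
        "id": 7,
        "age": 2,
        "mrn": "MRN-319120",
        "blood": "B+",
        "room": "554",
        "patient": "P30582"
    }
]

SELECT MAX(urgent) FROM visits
False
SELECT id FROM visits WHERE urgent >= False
[1, 5, 6]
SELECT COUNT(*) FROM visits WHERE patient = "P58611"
1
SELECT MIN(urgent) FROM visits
False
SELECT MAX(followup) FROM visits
True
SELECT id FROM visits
[1, 2, 3, 4, 5, 6, 7]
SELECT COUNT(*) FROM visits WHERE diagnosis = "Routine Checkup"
1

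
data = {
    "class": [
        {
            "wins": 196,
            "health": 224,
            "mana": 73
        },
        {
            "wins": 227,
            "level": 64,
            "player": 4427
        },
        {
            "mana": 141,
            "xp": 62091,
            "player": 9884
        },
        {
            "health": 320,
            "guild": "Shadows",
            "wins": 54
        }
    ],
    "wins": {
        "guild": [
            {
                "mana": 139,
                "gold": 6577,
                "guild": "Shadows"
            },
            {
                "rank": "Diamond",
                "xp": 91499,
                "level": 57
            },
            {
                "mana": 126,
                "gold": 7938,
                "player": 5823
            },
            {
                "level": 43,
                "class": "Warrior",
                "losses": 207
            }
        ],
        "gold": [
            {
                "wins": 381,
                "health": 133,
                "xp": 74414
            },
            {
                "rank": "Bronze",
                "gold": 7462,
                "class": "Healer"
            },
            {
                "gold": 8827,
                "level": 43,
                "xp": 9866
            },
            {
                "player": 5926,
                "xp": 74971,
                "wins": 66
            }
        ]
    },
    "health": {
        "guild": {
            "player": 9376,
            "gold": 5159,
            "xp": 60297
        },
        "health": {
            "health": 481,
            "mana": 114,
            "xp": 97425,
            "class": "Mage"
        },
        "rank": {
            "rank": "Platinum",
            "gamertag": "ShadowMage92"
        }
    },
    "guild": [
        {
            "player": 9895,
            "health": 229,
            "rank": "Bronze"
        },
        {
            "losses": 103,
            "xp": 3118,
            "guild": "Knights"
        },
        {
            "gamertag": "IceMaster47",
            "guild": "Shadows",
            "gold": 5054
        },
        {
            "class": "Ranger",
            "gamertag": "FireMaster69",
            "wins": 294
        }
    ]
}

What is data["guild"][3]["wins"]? 294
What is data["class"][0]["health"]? 224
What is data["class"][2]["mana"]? 141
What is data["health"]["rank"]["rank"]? "Platinum"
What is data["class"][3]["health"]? 320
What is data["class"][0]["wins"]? 196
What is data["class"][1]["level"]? 64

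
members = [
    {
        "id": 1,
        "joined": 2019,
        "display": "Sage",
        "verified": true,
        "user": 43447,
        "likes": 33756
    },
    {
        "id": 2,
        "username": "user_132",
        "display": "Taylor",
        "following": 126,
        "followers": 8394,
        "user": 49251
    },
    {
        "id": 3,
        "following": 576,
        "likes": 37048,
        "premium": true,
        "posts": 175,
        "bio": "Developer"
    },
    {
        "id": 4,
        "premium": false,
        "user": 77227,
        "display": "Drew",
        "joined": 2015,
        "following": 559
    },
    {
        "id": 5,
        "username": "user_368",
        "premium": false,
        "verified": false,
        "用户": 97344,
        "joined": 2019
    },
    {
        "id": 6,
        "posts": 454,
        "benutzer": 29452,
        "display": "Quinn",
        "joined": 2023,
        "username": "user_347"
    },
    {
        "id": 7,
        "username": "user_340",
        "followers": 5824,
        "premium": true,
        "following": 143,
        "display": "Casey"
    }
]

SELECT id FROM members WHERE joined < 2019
[4]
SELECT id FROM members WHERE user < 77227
[1, 2]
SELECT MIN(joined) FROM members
2015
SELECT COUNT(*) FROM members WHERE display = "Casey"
1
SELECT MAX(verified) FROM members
True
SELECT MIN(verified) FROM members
False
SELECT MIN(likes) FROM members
33756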